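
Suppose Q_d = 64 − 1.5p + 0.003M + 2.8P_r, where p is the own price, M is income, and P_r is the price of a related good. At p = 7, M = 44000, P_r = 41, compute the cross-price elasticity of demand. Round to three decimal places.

Substituting, Q_d = 64 − 1.5(7) + 0.003(44000) + 2.8(41) = 64 − 10.5 + 132 + 114.8 = 300.3.
∂Q_d/∂P_r = +2.8, so E_xy = 2.8·(41/300.3) ≈ 0.382.
E_xy > 0: the goods are substitutes.

0.382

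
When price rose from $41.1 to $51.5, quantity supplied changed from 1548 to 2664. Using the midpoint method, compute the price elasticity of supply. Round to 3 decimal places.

%Δq = (2664 − 1548)/[(1548 + 2664)/2] = 1116/2106 ≈ 0.5299.
%Δp = (51.5 − 41.1)/[(41.1 + 51.5)/2] = 10.4/46.3 ≈ 0.2246.
Arc elasticity E = %Δq/%Δp ≈ 0.5299/0.2246 ≈ 2.359.
|E| > 1: supply is elastic over this range.

2.359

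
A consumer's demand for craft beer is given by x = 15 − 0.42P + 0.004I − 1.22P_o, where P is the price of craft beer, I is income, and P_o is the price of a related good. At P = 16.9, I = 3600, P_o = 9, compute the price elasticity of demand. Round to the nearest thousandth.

-0.627

First evaluate x: 15 − 0.42(16.9) + 0.004(3600) − 1.22(9) = 15 − 7.098 + 14.4 − 10.98 = 11.322.
∂x/∂P = −0.42, so E_p = (−0.42)·(16.9/11.322) ≈ -0.627.
|E_p| < 1: demand is inelastic.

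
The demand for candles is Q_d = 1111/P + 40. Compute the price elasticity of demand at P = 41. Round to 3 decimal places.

-0.404

At P = 41, Q_d = 67.0976.
dQ_d/dP = −1111/P² = −0.6609.
Point elasticity E = (dQ_d/dP)·(P/Q_d) = -0.6609 × 41/67.0976 ≈ -0.404.
|E| < 1, so demand is inelastic at this price.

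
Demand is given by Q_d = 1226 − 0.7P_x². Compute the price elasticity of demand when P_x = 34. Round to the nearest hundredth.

-3.88

At P_x = 34, Q_d = 416.8.
dQ_d/dP_x = −2·0.7·P_x = −47.6.
Point elasticity E = (dQ_d/dP_x)·(P_x/Q_d) = -47.6 × 34/416.8 ≈ -3.88.
|E| > 1, so demand is elastic at this price.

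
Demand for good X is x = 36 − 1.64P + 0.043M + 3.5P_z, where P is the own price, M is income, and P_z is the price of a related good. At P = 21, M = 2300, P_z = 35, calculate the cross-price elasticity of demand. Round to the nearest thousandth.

x = 36 − 1.64(21) + 0.043(2300) + 3.5(35) = 36 − 34.44 + 98.9 + 122.5 = 222.96.
∂x/∂P_z = +3.5, so E_xy = 3.5·(35/222.96) ≈ 0.549.
E_xy > 0: the goods are substitutes.

0.549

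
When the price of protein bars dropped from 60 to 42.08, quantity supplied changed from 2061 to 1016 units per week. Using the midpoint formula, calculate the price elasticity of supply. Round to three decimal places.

%ΔQ = (1016 − 2061)/[(2061 + 1016)/2] = -1045/1538.5 ≈ -0.6792.
%ΔP = (42.08 − 60)/[(60 + 42.08)/2] = -17.92/51.04 ≈ -0.3511.
Arc elasticity E = %ΔQ/%ΔP ≈ -0.6792/-0.3511 ≈ 1.935.
|E| > 1: supply is elastic over this range.

1.935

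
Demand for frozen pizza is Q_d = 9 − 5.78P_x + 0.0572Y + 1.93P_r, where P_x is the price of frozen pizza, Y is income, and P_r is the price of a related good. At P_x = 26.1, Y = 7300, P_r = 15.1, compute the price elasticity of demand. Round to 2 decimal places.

-0.49

Substituting, Q_d = 9 − 5.78(26.1) + 0.0572(7300) + 1.93(15.1) = 9 − 150.858 + 417.56 + 29.143 = 304.845.
∂Q_d/∂P_x = −5.78, so E_p = (−5.78)·(26.1/304.845) ≈ -0.49.
|E_p| < 1: demand is inelastic.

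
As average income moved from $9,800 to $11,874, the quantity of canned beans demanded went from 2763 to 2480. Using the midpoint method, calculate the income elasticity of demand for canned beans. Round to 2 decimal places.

%ΔQ = (2480 − 2763)/[(2763+2480)/2] = -283/2621.5 ≈ -0.1080.
%ΔI = (11,874 − 9,800)/[(9,800+11,874)/2] = 2074/10837 ≈ 0.1914.
E_I = %ΔQ/%ΔI ≈ -0.56.
E_I < 0: inferior good.

-0.56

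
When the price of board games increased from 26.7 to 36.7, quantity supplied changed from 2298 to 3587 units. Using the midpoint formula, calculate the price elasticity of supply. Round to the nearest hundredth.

1.39

%Δq = (3587 − 2298)/[(2298 + 3587)/2] = 1289/2942.5 ≈ 0.4381.
%Δp = (36.7 − 26.7)/[(26.7 + 36.7)/2] = 10/31.7 ≈ 0.3155.
Arc elasticity E = %Δq/%Δp ≈ 0.4381/0.3155 ≈ 1.39.
|E| > 1: supply is elastic over this range.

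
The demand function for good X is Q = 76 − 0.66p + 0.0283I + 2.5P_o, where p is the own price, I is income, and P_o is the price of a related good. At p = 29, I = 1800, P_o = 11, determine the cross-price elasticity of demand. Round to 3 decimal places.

0.203

First evaluate Q: 76 − 0.66(29) + 0.0283(1800) + 2.5(11) = 76 − 19.14 + 50.94 + 27.5 = 135.3.
∂Q/∂P_o = +2.5, so E_xy = 2.5·(11/135.3) ≈ 0.203.
E_xy > 0: the goods are substitutes.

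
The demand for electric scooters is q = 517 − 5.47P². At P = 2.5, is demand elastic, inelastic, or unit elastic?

At P = 2.5, q = 482.8125.
dq/dP = −2·5.47·P = −27.35.
Point elasticity E = (dq/dP)·(P/q) = -27.35 × 2.5/482.8125 ≈ -0.142.
|E| ≈ 0.142 < 1, so demand is inelastic.

inelastic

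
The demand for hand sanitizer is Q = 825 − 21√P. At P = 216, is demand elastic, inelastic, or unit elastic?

inelastic

At P = 216, Q = 516.3643.
dQ/dP = −21/(2√P) = −21/(2·14.6969).
Point elasticity E = (dQ/dP)·(P/Q) = -0.7144 × 216/516.3643 ≈ -0.299.
|E| ≈ 0.299 < 1, so demand is inelastic.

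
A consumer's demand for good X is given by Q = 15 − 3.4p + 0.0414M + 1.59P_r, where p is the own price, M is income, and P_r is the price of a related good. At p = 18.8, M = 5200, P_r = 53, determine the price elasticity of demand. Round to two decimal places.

Q = 15 − 3.4(18.8) + 0.0414(5200) + 1.59(53) = 15 − 63.92 + 215.28 + 84.27 = 250.63.
∂Q/∂p = −3.4, so E_p = (−3.4)·(18.8/250.63) ≈ -0.26.
|E_p| < 1: demand is inelastic.

-0.26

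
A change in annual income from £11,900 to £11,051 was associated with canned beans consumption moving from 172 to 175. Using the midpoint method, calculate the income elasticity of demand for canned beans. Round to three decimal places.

%ΔQ = (175 − 172)/[(172+175)/2] = 3/173.5 ≈ 0.0173.
%ΔY = (11,051 − 11,900)/[(11,900+11,051)/2] = -849/11475.5 ≈ -0.0740.
E_I = %ΔQ/%ΔY ≈ -0.234.
E_I < 0: inferior good.

-0.234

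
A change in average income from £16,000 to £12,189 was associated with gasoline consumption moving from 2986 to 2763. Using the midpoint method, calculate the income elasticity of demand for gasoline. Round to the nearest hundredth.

%ΔQ = (2763 − 2986)/[(2986+2763)/2] = -223/2874.5 ≈ -0.0776.
%ΔY = (12,189 − 16,000)/[(16,000+12,189)/2] = -3811/14094.5 ≈ -0.2704.
E_I = %ΔQ/%ΔY ≈ 0.29.
E_I ∈ (0,1): normal good (necessity).

0.29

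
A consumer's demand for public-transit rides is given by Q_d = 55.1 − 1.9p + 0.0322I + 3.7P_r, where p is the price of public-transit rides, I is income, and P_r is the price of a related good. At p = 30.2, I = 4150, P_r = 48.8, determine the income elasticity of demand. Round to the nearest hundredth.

0.43

Q_d = 55.1 − 1.9(30.2) + 0.0322(4150) + 3.7(48.8) = 55.1 − 57.38 + 133.63 + 180.56 = 311.91.
∂Q_d/∂I = +0.0322, so E_I = 0.0322·(4150/311.91) ≈ 0.43.
E_I ∈ (0,1): normal good (necessity).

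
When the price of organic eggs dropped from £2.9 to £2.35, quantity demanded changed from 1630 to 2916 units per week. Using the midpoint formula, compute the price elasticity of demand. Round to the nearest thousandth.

-2.700

%Δq = (2916 − 1630)/[(1630 + 2916)/2] = 1286/2273 ≈ 0.5658.
%Δp = (2.35 − 2.9)/[(2.9 + 2.35)/2] = -0.55/2.625 ≈ -0.2095.
Arc elasticity E = %Δq/%Δp ≈ 0.5658/-0.2095 ≈ -2.700.
|E| > 1: demand is elastic over this range.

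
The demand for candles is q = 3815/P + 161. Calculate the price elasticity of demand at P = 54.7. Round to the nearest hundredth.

At P = 54.7, q = 230.7441.
dq/dP = −3815/P² = −1.275.
Point elasticity E = (dq/dP)·(P/q) = -1.275 × 54.7/230.7441 ≈ -0.30.
|E| < 1, so demand is inelastic at this price.

-0.30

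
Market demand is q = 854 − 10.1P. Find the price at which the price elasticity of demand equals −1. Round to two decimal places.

For linear demand q = a − bP, E = −bP/(a − bP). |E| = 1 ⇒ bP = a − bP ⇒ P = a/(2b).
P = 854/(2·10.1) ≈ 42.28.

42.28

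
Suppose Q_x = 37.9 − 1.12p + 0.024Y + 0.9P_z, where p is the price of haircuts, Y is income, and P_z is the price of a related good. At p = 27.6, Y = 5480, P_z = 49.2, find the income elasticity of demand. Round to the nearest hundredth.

0.72

First evaluate Q_x: 37.9 − 1.12(27.6) + 0.024(5480) + 0.9(49.2) = 37.9 − 30.912 + 131.52 + 44.28 = 182.788.
∂Q_x/∂Y = +0.024, so E_I = 0.024·(5480/182.788) ≈ 0.72.
E_I ∈ (0,1): normal good (necessity).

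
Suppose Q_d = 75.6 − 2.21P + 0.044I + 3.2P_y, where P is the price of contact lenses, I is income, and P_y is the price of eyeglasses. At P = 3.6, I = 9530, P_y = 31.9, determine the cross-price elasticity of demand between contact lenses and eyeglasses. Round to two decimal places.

0.17

Substituting, Q_d = 75.6 − 2.21(3.6) + 0.044(9530) + 3.2(31.9) = 75.6 − 7.956 + 419.32 + 102.08 = 589.044.
∂Q_d/∂P_y = +3.2, so E_xy = 3.2·(31.9/589.044) ≈ 0.17.
E_xy > 0: the goods are substitutes.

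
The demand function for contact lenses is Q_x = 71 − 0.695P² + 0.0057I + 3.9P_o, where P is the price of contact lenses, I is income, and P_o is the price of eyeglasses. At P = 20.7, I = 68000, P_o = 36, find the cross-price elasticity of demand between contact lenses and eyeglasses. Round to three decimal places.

First evaluate Q_x: 71 − 0.695(20.7)² + 0.0057(68000) + 3.9(36) = 71 − 297.8006 + 387.6 + 140.4 = 301.1995.
∂Q_x/∂P_o = +3.9, so E_xy = 3.9·(36/301.1995) ≈ 0.466.
E_xy > 0: the goods are substitutes.

0.466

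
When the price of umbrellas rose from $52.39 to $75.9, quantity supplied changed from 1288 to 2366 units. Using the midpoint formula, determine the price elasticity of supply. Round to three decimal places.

1.610

%Δq = (2366 − 1288)/[(1288 + 2366)/2] = 1078/1827 ≈ 0.5900.
%Δp = (75.9 − 52.39)/[(52.39 + 75.9)/2] = 23.51/64.145 ≈ 0.3665.
Arc elasticity E = %Δq/%Δp ≈ 0.5900/0.3665 ≈ 1.610.
|E| > 1: supply is elastic over this range.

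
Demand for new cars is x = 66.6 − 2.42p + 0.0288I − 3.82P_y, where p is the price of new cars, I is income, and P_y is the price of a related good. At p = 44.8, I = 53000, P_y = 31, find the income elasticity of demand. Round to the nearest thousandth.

Substituting, x = 66.6 − 2.42(44.8) + 0.0288(53000) − 3.82(31) = 66.6 − 108.416 + 1526.4 − 118.42 = 1366.164.
∂x/∂I = +0.0288, so E_I = 0.0288·(53000/1366.164) ≈ 1.117.
E_I > 1: normal good (luxury).

1.117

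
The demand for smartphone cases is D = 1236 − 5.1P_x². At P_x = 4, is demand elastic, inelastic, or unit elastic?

At P_x = 4, D = 1154.4.
dD/dP_x = −2·5.1·P_x = −40.8.
Point elasticity E = (dD/dP_x)·(P_x/D) = -40.8 × 4/1154.4 ≈ -0.141.
|E| ≈ 0.141 < 1, so demand is inelastic.

inelastic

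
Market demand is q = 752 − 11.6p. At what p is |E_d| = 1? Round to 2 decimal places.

32.41

For linear demand q = a − bp, E = −bp/(a − bp). |E| = 1 ⇒ bp = a − bp ⇒ p = a/(2b).
p = 752/(2·11.6) ≈ 32.41.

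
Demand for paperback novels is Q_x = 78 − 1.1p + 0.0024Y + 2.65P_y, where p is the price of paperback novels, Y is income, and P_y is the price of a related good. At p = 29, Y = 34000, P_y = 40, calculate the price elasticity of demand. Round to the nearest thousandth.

-0.136

First evaluate Q_x: 78 − 1.1(29) + 0.0024(34000) + 2.65(40) = 78 − 31.9 + 81.6 + 106 = 233.7.
∂Q_x/∂p = −1.1, so E_p = (−1.1)·(29/233.7) ≈ -0.136.
|E_p| < 1: demand is inelastic.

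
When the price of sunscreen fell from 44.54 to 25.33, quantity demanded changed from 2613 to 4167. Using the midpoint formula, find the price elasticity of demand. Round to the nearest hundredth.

%ΔQ = (4167 − 2613)/[(2613 + 4167)/2] = 1554/3390 ≈ 0.4584.
%Δp = (25.33 − 44.54)/[(44.54 + 25.33)/2] = -19.21/34.935 ≈ -0.5499.
Arc elasticity E = %ΔQ/%Δp ≈ 0.4584/-0.5499 ≈ -0.83.
|E| < 1: demand is inelastic over this range.

-0.83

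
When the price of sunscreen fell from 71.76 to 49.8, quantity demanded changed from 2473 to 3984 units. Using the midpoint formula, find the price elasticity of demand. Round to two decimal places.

-1.30

%ΔQ = (3984 − 2473)/[(2473 + 3984)/2] = 1511/3228.5 ≈ 0.4680.
%ΔP = (49.8 − 71.76)/[(71.76 + 49.8)/2] = -21.96/60.78 ≈ -0.3613.
Arc elasticity E = %ΔQ/%ΔP ≈ 0.4680/-0.3613 ≈ -1.30.
|E| > 1: demand is elastic over this range.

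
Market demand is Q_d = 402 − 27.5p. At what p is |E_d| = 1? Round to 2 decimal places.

7.31

For linear demand Q_d = a − bp, E = −bp/(a − bp). |E| = 1 ⇒ bp = a − bp ⇒ p = a/(2b).
p = 402/(2·27.5) ≈ 7.31.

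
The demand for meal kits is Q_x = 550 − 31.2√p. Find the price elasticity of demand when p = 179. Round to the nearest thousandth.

-1.574

At p = 179, Q_x = 132.5724.
dQ_x/dp = −31.2/(2√p) = −31.2/(2·13.3791).
Point elasticity E = (dQ_x/dp)·(p/Q_x) = -1.166 × 179/132.5724 ≈ -1.574.
|E| > 1, so demand is elastic at this price.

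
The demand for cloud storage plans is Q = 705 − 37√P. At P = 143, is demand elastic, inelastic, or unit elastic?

inelastic

At P = 143, Q = 262.5444.
dQ/dP = −37/(2√P) = −37/(2·11.9583).
Point elasticity E = (dQ/dP)·(P/Q) = -1.547 × 143/262.5444 ≈ -0.843.
|E| ≈ 0.843 < 1, so demand is inelastic.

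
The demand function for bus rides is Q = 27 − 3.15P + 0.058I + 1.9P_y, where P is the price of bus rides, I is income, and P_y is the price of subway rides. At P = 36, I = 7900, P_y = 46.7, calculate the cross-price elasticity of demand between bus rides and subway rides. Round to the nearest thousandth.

0.193

Evaluating quantity at (P, I, P_y) gives Q = 27 − 3.15(36) + 0.058(7900) + 1.9(46.7) = 27 − 113.4 + 458.2 + 88.73 = 460.53.
∂Q/∂P_y = +1.9, so E_xy = 1.9·(46.7/460.53) ≈ 0.193.
E_xy > 0: the goods are substitutes.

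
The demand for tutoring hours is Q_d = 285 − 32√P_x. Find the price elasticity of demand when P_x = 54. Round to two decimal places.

At P_x = 54, Q_d = 49.849.
dQ_d/dP_x = −32/(2√P_x) = −32/(2·7.3485).
Point elasticity E = (dQ_d/dP_x)·(P_x/Q_d) = -2.1773 × 54/49.849 ≈ -2.36.
|E| > 1, so demand is elastic at this price.

-2.36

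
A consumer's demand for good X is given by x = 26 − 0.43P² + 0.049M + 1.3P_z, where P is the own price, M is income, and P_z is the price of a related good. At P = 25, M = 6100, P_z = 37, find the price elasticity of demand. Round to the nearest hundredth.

-5.16

At the given point, x = 26 − 0.43(25)² + 0.049(6100) + 1.3(37) = 26 − 268.75 + 298.9 + 48.1 = 104.25.
∂x/∂P = −2·0.43·P = -21.5, so E_p = -21.5·(25/104.25) ≈ -5.16.
|E_p| > 1: demand is elastic.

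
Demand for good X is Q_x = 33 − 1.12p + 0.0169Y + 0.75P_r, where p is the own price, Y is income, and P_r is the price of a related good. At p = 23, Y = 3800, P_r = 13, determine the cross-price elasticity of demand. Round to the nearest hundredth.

0.12

Q_x = 33 − 1.12(23) + 0.0169(3800) + 0.75(13) = 33 − 25.76 + 64.22 + 9.75 = 81.21.
∂Q_x/∂P_r = +0.75, so E_xy = 0.75·(13/81.21) ≈ 0.12.
E_xy > 0: the goods are substitutes.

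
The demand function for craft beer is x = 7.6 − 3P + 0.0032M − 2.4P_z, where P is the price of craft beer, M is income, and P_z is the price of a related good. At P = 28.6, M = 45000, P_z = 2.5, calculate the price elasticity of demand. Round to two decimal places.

First evaluate x: 7.6 − 3(28.6) + 0.0032(45000) − 2.4(2.5) = 7.6 − 85.8 + 144 − 6 = 59.8.
∂x/∂P = −3, so E_p = (−3)·(28.6/59.8) ≈ -1.43.
|E_p| > 1: demand is elastic.

-1.43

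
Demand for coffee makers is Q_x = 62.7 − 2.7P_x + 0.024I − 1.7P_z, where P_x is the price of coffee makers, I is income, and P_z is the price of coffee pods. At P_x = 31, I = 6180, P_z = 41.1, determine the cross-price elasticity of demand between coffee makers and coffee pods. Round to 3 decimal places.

Substituting, Q_x = 62.7 − 2.7(31) + 0.024(6180) − 1.7(41.1) = 62.7 − 83.7 + 148.32 − 69.87 = 57.45.
∂Q_x/∂P_z = −1.7, so E_xy = -1.7·(41.1/57.45) ≈ -1.216.
E_xy < 0: the goods are complements.

-1.216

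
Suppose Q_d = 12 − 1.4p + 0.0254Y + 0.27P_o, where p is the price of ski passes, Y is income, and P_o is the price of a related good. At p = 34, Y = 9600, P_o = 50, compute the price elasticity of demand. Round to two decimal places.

-0.21

Evaluating quantity at (p, Y, P_o) gives Q_d = 12 − 1.4(34) + 0.0254(9600) + 0.27(50) = 12 − 47.6 + 243.84 + 13.5 = 221.74.
∂Q_d/∂p = −1.4, so E_p = (−1.4)·(34/221.74) ≈ -0.21.
|E_p| < 1: demand is inelastic.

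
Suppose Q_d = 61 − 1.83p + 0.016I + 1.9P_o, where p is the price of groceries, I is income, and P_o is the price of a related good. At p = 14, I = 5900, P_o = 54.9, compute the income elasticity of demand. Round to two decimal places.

Q_d = 61 − 1.83(14) + 0.016(5900) + 1.9(54.9) = 61 − 25.62 + 94.4 + 104.31 = 234.09.
∂Q_d/∂I = +0.016, so E_I = 0.016·(5900/234.09) ≈ 0.40.
E_I ∈ (0,1): normal good (necessity).

0.40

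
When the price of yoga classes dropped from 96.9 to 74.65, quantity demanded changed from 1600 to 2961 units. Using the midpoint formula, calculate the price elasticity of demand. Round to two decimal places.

-2.30

%ΔQ = (2961 − 1600)/[(1600 + 2961)/2] = 1361/2280.5 ≈ 0.5968.
%ΔP = (74.65 − 96.9)/[(96.9 + 74.65)/2] = -22.25/85.775 ≈ -0.2594.
Arc elasticity E = %ΔQ/%ΔP ≈ 0.5968/-0.2594 ≈ -2.30.
|E| > 1: demand is elastic over this range.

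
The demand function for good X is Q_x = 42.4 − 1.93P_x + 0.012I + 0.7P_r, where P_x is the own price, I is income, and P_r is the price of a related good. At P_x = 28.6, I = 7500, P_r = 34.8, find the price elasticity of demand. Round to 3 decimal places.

-0.543

First evaluate Q_x: 42.4 − 1.93(28.6) + 0.012(7500) + 0.7(34.8) = 42.4 − 55.198 + 90 + 24.36 = 101.562.
∂Q_x/∂P_x = −1.93, so E_p = (−1.93)·(28.6/101.562) ≈ -0.543.
|E_p| < 1: demand is inelastic.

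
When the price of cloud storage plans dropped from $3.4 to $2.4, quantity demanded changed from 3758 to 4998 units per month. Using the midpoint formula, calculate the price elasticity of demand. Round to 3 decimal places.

-0.821

%Δq = (4998 − 3758)/[(3758 + 4998)/2] = 1240/4378 ≈ 0.2832.
%ΔP = (2.4 − 3.4)/[(3.4 + 2.4)/2] = -1/2.9 ≈ -0.3448.
Arc elasticity E = %Δq/%ΔP ≈ 0.2832/-0.3448 ≈ -0.821.
|E| < 1: demand is inelastic over this range.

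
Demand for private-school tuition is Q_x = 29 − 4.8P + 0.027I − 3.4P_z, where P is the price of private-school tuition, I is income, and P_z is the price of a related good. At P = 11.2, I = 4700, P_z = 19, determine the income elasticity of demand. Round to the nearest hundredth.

At the given point, Q_x = 29 − 4.8(11.2) + 0.027(4700) − 3.4(19) = 29 − 53.76 + 126.9 − 64.6 = 37.54.
∂Q_x/∂I = +0.027, so E_I = 0.027·(4700/37.54) ≈ 3.38.
E_I > 1: normal good (luxury).

3.38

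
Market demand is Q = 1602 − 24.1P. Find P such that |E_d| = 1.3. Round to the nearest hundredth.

37.57

Set −bP/(a − bP) = −1.3 ⇒ bP = 1.3(a − bP) ⇒ bP(1+1.3) = 1.3·a.
P = 1.3·1602/(24.1·2.3) ≈ 37.57.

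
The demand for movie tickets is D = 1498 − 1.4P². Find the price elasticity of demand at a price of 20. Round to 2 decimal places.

-1.19

At P = 20, D = 938.
dD/dP = −2·1.4·P = −56.
Point elasticity E = (dD/dP)·(P/D) = -56 × 20/938 ≈ -1.19.
|E| > 1, so demand is elastic at this price.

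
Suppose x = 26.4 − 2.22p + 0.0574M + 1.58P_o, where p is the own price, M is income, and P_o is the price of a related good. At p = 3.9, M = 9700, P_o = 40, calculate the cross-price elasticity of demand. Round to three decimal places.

At the given point, x = 26.4 − 2.22(3.9) + 0.0574(9700) + 1.58(40) = 26.4 − 8.658 + 556.78 + 63.2 = 637.722.
∂x/∂P_o = +1.58, so E_xy = 1.58·(40/637.722) ≈ 0.099.
E_xy > 0: the goods are substitutes.

0.099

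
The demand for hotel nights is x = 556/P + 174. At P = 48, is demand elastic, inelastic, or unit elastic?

inelastic

At P = 48, x = 185.5833.
dx/dP = −556/P² = −0.2413.
Point elasticity E = (dx/dP)·(P/x) = -0.2413 × 48/185.5833 ≈ -0.062.
|E| ≈ 0.062 < 1, so demand is inelastic.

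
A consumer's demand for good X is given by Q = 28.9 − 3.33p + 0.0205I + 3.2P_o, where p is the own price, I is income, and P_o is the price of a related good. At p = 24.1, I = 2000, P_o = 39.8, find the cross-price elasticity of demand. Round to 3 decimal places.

Q = 28.9 − 3.33(24.1) + 0.0205(2000) + 3.2(39.8) = 28.9 − 80.253 + 41 + 127.36 = 117.007.
∂Q/∂P_o = +3.2, so E_xy = 3.2·(39.8/117.007) ≈ 1.088.
E_xy > 0: the goods are substitutes.

1.088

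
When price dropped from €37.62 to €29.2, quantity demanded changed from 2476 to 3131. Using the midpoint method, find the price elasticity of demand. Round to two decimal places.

%Δq = (3131 − 2476)/[(2476 + 3131)/2] = 655/2803.5 ≈ 0.2336.
%Δp = (29.2 − 37.62)/[(37.62 + 29.2)/2] = -8.42/33.41 ≈ -0.2520.
Arc elasticity E = %Δq/%Δp ≈ 0.2336/-0.2520 ≈ -0.93.
|E| < 1: demand is inelastic over this range.

-0.93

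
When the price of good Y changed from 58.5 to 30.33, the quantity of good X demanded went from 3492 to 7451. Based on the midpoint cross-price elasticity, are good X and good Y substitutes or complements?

complements

%ΔQ_x = (7451 − 3492)/[(3492+7451)/2] = 3959/5471.5 ≈ 0.7236.
%ΔP_y = (30.33 − 58.5)/[(58.5+30.33)/2] ≈ -0.6342.
E_xy = 0.7236/-0.6342 ≈ -1.141.
E_xy < 0, so the goods are complements.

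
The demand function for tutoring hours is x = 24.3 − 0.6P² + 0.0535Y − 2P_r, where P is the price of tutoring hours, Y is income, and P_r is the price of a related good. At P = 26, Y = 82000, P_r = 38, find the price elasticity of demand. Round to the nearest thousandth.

Evaluating quantity at (P, Y, P_r) gives x = 24.3 − 0.6(26)² + 0.0535(82000) − 2(38) = 24.3 − 405.6 + 4387 − 76 = 3929.7.
∂x/∂P = −2·0.6·P = -31.2, so E_p = -31.2·(26/3929.7) ≈ -0.206.
|E_p| < 1: demand is inelastic.

-0.206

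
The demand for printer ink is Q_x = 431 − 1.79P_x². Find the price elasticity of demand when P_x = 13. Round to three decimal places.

-4.709

At P_x = 13, Q_x = 128.49.
dQ_x/dP_x = −2·1.79·P_x = −46.54.
Point elasticity E = (dQ_x/dP_x)·(P_x/Q_x) = -46.54 × 13/128.49 ≈ -4.709.
|E| > 1, so demand is elastic at this price.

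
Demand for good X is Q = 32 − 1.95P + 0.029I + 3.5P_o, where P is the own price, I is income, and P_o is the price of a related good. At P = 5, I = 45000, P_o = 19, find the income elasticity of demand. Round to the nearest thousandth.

0.936

Evaluating quantity at (P, I, P_o) gives Q = 32 − 1.95(5) + 0.029(45000) + 3.5(19) = 32 − 9.75 + 1305 + 66.5 = 1393.75.
∂Q/∂I = +0.029, so E_I = 0.029·(45000/1393.75) ≈ 0.936.
E_I ∈ (0,1): normal good (necessity).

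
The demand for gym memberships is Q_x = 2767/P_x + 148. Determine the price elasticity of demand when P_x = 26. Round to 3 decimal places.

-0.418

At P_x = 26, Q_x = 254.4231.
dQ_x/dP_x = −2767/P_x² = −4.0932.
Point elasticity E = (dQ_x/dP_x)·(P_x/Q_x) = -4.0932 × 26/254.4231 ≈ -0.418.
|E| < 1, so demand is inelastic at this price.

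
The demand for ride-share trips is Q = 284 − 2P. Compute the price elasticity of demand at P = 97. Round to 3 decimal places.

At P = 97, Q = 90.
dQ/dP = −2.
Point elasticity E = (dQ/dP)·(P/Q) = -2 × 97/90 ≈ -2.156.
|E| > 1, so demand is elastic at this price.

-2.156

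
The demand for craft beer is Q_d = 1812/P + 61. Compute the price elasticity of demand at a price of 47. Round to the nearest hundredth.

At P = 47, Q_d = 99.5532.
dQ_d/dP = −1812/P² = −0.8203.
Point elasticity E = (dQ_d/dP)·(P/Q_d) = -0.8203 × 47/99.5532 ≈ -0.39.
|E| < 1, so demand is inelastic at this price.

-0.39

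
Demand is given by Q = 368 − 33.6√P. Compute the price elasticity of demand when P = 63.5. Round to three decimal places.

At P = 63.5, Q = 100.2521.
dQ/dP = −33.6/(2√P) = −33.6/(2·7.9687).
Point elasticity E = (dQ/dP)·(P/Q) = -2.1083 × 63.5/100.2521 ≈ -1.335.
|E| > 1, so demand is elastic at this price.

-1.335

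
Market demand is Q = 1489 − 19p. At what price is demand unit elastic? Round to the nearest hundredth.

For linear demand Q = a − bp, E = −bp/(a − bp). |E| = 1 ⇒ bp = a − bp ⇒ p = a/(2b).
p = 1489/(2·19) ≈ 39.18.

39.18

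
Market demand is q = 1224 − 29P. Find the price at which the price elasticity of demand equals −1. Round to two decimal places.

21.10

For linear demand q = a − bP, E = −bP/(a − bP). |E| = 1 ⇒ bP = a − bP ⇒ P = a/(2b).
P = 1224/(2·29) ≈ 21.10.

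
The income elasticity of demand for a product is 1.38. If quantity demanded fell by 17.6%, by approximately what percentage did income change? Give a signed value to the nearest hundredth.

-12.75

%ΔQ ≈ E × %ΔI ⇒ %ΔI = %ΔQ / E = (-17.6%)/(1.38) ≈ -12.75%.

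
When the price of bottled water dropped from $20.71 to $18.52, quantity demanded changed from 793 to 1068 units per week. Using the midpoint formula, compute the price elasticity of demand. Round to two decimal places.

-2.65

%Δq = (1068 − 793)/[(793 + 1068)/2] = 275/930.5 ≈ 0.2955.
%Δp = (18.52 − 20.71)/[(20.71 + 18.52)/2] = -2.19/19.615 ≈ -0.1116.
Arc elasticity E = %Δq/%Δp ≈ 0.2955/-0.1116 ≈ -2.65.
|E| > 1: demand is elastic over this range.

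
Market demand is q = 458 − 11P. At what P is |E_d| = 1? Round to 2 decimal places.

20.82

For linear demand q = a − bP, E = −bP/(a − bP). |E| = 1 ⇒ bP = a − bP ⇒ P = a/(2b).
P = 458/(2·11) ≈ 20.82.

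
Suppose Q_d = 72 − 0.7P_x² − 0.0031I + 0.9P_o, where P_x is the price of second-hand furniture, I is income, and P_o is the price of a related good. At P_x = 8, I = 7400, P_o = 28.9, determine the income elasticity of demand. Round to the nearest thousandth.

-0.758

Q_d = 72 − 0.7(8)² − 0.0031(7400) + 0.9(28.9) = 72 − 44.8 − 22.94 + 26.01 = 30.27.
∂Q_d/∂I = −0.0031, so E_I = -0.0031·(7400/30.27) ≈ -0.758.
E_I < 0: inferior good.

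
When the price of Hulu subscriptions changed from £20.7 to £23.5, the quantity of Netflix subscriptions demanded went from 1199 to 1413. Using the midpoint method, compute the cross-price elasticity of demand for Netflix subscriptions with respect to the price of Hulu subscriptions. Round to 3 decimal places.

1.293

%ΔQ_x = (1413 − 1199)/[(1199+1413)/2] = 214/1306 ≈ 0.1639.
%ΔP_y = (23.5 − 20.7)/[(20.7+23.5)/2] ≈ 0.1267.
E_xy = 0.1639/0.1267 ≈ 1.293.
E_xy > 0, so Netflix subscriptions and Hulu subscriptions are substitutes.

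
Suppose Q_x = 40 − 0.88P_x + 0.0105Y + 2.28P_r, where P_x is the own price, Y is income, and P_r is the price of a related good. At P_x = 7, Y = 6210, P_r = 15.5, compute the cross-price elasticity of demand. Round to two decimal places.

First evaluate Q_x: 40 − 0.88(7) + 0.0105(6210) + 2.28(15.5) = 40 − 6.16 + 65.205 + 35.34 = 134.385.
∂Q_x/∂P_r = +2.28, so E_xy = 2.28·(15.5/134.385) ≈ 0.26.
E_xy > 0: the goods are substitutes.

0.26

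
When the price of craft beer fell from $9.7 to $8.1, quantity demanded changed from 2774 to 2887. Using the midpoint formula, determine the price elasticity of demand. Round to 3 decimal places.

-0.222

%ΔQ = (2887 − 2774)/[(2774 + 2887)/2] = 113/2830.5 ≈ 0.0399.
%ΔP = (8.1 − 9.7)/[(9.7 + 8.1)/2] = -1.6/8.9 ≈ -0.1798.
Arc elasticity E = %ΔQ/%ΔP ≈ 0.0399/-0.1798 ≈ -0.222.
|E| < 1: demand is inelastic over this range.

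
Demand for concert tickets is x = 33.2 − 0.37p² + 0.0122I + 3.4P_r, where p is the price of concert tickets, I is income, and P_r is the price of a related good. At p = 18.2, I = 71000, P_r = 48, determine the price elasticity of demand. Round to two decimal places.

-0.26

At the given point, x = 33.2 − 0.37(18.2)² + 0.0122(71000) + 3.4(48) = 33.2 − 122.5588 + 866.2 + 163.2 = 940.0412.
∂x/∂p = −2·0.37·p = -13.468, so E_p = -13.468·(18.2/940.0412) ≈ -0.26.
|E_p| < 1: demand is inelastic.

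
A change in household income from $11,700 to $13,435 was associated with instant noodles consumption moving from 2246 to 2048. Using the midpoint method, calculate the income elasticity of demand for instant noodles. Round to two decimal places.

%ΔQ = (2048 − 2246)/[(2246+2048)/2] = -198/2147 ≈ -0.0922.
%ΔI = (13,435 − 11,700)/[(11,700+13,435)/2] = 1735/12567.5 ≈ 0.1381.
E_I = %ΔQ/%ΔI ≈ -0.67.
E_I < 0: inferior good.

-0.67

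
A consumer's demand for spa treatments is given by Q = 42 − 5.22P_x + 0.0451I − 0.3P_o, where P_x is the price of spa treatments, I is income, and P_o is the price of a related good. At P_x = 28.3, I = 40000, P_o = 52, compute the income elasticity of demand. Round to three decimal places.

1.072

At the given point, Q = 42 − 5.22(28.3) + 0.0451(40000) − 0.3(52) = 42 − 147.726 + 1804 − 15.6 = 1682.674.
∂Q/∂I = +0.0451, so E_I = 0.0451·(40000/1682.674) ≈ 1.072.
E_I > 1: normal good (luxury).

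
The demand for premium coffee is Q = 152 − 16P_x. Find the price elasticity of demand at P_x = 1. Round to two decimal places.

At P_x = 1, Q = 136.
dQ/dP_x = −16.
Point elasticity E = (dQ/dP_x)·(P_x/Q) = -16 × 1/136 ≈ -0.12.
|E| < 1, so demand is inelastic at this price.

-0.12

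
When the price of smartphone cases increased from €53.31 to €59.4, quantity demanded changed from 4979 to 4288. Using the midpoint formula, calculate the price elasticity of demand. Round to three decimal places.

-1.380

%Δq = (4288 − 4979)/[(4979 + 4288)/2] = -691/4633.5 ≈ -0.1491.
%Δp = (59.4 − 53.31)/[(53.31 + 59.4)/2] = 6.09/56.355 ≈ 0.1081.
Arc elasticity E = %Δq/%Δp ≈ -0.1491/0.1081 ≈ -1.380.
|E| > 1: demand is elastic over this range.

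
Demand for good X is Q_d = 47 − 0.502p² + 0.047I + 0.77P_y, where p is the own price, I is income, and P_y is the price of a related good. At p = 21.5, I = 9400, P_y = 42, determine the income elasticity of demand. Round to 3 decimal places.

1.528

Evaluating quantity at (p, I, P_y) gives Q_d = 47 − 0.502(21.5)² + 0.047(9400) + 0.77(42) = 47 − 232.0495 + 441.8 + 32.34 = 289.0905.
∂Q_d/∂I = +0.047, so E_I = 0.047·(9400/289.0905) ≈ 1.528.
E_I > 1: normal good (luxury).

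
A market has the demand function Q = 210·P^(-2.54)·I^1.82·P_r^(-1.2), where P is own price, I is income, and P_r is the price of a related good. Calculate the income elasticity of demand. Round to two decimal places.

1.82

For a Cobb–Douglas (constant-elasticity) form Q = A·I^α·…, the elasticity with respect to I equals the exponent α at every point.
Here the exponent on I is 1.82, so the income elasticity of demand is 1.82.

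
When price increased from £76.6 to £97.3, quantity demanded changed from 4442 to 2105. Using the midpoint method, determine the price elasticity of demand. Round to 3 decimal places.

%ΔQ = (2105 − 4442)/[(4442 + 2105)/2] = -2337/3273.5 ≈ -0.7139.
%ΔP = (97.3 − 76.6)/[(76.6 + 97.3)/2] = 20.7/86.95 ≈ 0.2381.
Arc elasticity E = %ΔQ/%ΔP ≈ -0.7139/0.2381 ≈ -2.999.
|E| > 1: demand is elastic over this range.

-2.999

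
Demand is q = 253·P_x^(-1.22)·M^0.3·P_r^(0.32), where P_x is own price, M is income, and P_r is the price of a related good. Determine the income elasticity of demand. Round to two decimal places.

For a Cobb–Douglas (constant-elasticity) form q = A·M^α·…, the elasticity with respect to M equals the exponent α at every point.
Here the exponent on M is 0.3, so the income elasticity of demand is 0.30.

0.30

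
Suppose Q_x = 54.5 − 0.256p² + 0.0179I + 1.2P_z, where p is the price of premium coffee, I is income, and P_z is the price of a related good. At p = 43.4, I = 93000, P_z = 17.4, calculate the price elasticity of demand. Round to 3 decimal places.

At the given point, Q_x = 54.5 − 0.256(43.4)² + 0.0179(93000) + 1.2(17.4) = 54.5 − 482.1914 + 1664.7 + 20.88 = 1257.8886.
∂Q_x/∂p = −2·0.256·p = -22.2208, so E_p = -22.2208·(43.4/1257.8886) ≈ -0.767.
|E_p| < 1: demand is inelastic.

-0.767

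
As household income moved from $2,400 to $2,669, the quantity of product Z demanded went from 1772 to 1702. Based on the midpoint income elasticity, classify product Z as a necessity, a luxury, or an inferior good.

%ΔQ = (1702 − 1772)/[(1772+1702)/2] = -70/1737 ≈ -0.0403.
%ΔI = (2,669 − 2,400)/[(2,400+2,669)/2] = 269/2534.5 ≈ 0.1061.
E_I = %ΔQ/%ΔI ≈ -0.380.
E_I < 0: inferior good.

inferior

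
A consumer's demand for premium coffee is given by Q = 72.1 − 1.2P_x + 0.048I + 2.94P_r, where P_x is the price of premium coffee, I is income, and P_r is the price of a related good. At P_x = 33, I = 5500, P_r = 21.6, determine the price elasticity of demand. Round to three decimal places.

-0.110

At the given point, Q = 72.1 − 1.2(33) + 0.048(5500) + 2.94(21.6) = 72.1 − 39.6 + 264 + 63.504 = 360.004.
∂Q/∂P_x = −1.2, so E_p = (−1.2)·(33/360.004) ≈ -0.110.
|E_p| < 1: demand is inelastic.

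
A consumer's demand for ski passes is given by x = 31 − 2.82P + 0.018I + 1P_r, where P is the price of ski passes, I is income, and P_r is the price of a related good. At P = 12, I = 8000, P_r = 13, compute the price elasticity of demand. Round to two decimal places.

-0.22

At the given point, x = 31 − 2.82(12) + 0.018(8000) + 1(13) = 31 − 33.84 + 144 + 13 = 154.16.
∂x/∂P = −2.82, so E_p = (−2.82)·(12/154.16) ≈ -0.22.
|E_p| < 1: demand is inelastic.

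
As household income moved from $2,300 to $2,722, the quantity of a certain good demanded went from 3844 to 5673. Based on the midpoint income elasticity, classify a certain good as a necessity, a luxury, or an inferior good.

luxury

%ΔQ = (5673 − 3844)/[(3844+5673)/2] = 1829/4758.5 ≈ 0.3844.
%ΔI = (2,722 − 2,300)/[(2,300+2,722)/2] = 422/2511 ≈ 0.1681.
E_I = %ΔQ/%ΔI ≈ 2.287.
E_I > 1: normal good (luxury).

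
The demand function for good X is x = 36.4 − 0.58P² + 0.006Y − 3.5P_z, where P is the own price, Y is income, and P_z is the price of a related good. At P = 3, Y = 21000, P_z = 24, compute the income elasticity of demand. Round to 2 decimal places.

1.72

x = 36.4 − 0.58(3)² + 0.006(21000) − 3.5(24) = 36.4 − 5.22 + 126 − 84 = 73.18.
∂x/∂Y = +0.006, so E_I = 0.006·(21000/73.18) ≈ 1.72.
E_I > 1: normal good (luxury).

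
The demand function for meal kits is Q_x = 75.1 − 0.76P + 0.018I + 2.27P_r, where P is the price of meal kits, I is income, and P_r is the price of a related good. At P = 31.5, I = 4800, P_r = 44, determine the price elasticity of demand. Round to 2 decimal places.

-0.10

Q_x = 75.1 − 0.76(31.5) + 0.018(4800) + 2.27(44) = 75.1 − 23.94 + 86.4 + 99.88 = 237.44.
∂Q_x/∂P = −0.76, so E_p = (−0.76)·(31.5/237.44) ≈ -0.10.
|E_p| < 1: demand is inelastic.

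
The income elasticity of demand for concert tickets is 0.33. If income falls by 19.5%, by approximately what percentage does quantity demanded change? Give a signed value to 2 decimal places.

%ΔQ ≈ E × %ΔI = (0.33) × (-19.5%) ≈ -6.44%.

-6.44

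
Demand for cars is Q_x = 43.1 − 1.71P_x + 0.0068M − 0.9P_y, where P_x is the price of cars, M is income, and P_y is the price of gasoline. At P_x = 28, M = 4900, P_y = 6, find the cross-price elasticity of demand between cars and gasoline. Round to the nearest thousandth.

-0.233

At the given point, Q_x = 43.1 − 1.71(28) + 0.0068(4900) − 0.9(6) = 43.1 − 47.88 + 33.32 − 5.4 = 23.14.
∂Q_x/∂P_y = −0.9, so E_xy = -0.9·(6/23.14) ≈ -0.233.
E_xy < 0: the goods are complements.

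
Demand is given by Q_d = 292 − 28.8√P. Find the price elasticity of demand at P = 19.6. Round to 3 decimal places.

At P = 19.6, Q_d = 164.497.
dQ_d/dP = −28.8/(2√P) = −28.8/(2·4.4272).
Point elasticity E = (dQ_d/dP)·(P/Q_d) = -3.2526 × 19.6/164.497 ≈ -0.388.
|E| < 1, so demand is inelastic at this price.

-0.388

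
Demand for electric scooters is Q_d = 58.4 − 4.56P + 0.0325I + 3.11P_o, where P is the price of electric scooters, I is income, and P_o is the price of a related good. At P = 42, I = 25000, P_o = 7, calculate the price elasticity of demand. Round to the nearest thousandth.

-0.273

Q_d = 58.4 − 4.56(42) + 0.0325(25000) + 3.11(7) = 58.4 − 191.52 + 812.5 + 21.77 = 701.15.
∂Q_d/∂P = −4.56, so E_p = (−4.56)·(42/701.15) ≈ -0.273.
|E_p| < 1: demand is inelastic.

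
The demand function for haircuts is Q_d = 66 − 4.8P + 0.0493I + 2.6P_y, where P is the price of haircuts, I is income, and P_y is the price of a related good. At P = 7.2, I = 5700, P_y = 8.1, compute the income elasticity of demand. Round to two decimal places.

0.84

Substituting, Q_d = 66 − 4.8(7.2) + 0.0493(5700) + 2.6(8.1) = 66 − 34.56 + 281.01 + 21.06 = 333.51.
∂Q_d/∂I = +0.0493, so E_I = 0.0493·(5700/333.51) ≈ 0.84.
E_I ∈ (0,1): normal good (necessity).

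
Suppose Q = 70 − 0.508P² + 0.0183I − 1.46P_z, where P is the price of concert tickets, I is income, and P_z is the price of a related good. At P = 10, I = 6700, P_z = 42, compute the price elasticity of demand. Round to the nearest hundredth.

Substituting, Q = 70 − 0.508(10)² + 0.0183(6700) − 1.46(42) = 70 − 50.8 + 122.61 − 61.32 = 80.49.
∂Q/∂P = −2·0.508·P = -10.16, so E_p = -10.16·(10/80.49) ≈ -1.26.
|E_p| > 1: demand is elastic.

-1.26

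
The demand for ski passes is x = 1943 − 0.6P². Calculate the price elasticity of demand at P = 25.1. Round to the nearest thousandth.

At P = 25.1, x = 1564.994.
dx/dP = −2·0.6·P = −30.12.
Point elasticity E = (dx/dP)·(P/x) = -30.12 × 25.1/1564.994 ≈ -0.483.
|E| < 1, so demand is inelastic at this price.

-0.483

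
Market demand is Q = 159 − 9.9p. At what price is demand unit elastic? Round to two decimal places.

For linear demand Q = a − bp, E = −bp/(a − bp). |E| = 1 ⇒ bp = a − bp ⇒ p = a/(2b).
p = 159/(2·9.9) ≈ 8.03.

8.03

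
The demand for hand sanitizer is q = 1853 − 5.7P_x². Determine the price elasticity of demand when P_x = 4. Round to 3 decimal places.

-0.104

At P_x = 4, q = 1761.8.
dq/dP_x = −2·5.7·P_x = −45.6.
Point elasticity E = (dq/dP_x)·(P_x/q) = -45.6 × 4/1761.8 ≈ -0.104.
|E| < 1, so demand is inelastic at this price.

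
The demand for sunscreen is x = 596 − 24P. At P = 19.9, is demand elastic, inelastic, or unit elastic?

At P = 19.9, x = 118.4.
dx/dP = −24.
Point elasticity E = (dx/dP)·(P/x) = -24 × 19.9/118.4 ≈ -4.034.
|E| ≈ 4.034 > 1, so demand is elastic.

elastic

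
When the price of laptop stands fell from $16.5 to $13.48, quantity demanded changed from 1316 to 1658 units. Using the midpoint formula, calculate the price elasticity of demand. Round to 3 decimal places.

%Δq = (1658 − 1316)/[(1316 + 1658)/2] = 342/1487 ≈ 0.2300.
%ΔP = (13.48 − 16.5)/[(16.5 + 13.48)/2] = -3.02/14.99 ≈ -0.2015.
Arc elasticity E = %Δq/%ΔP ≈ 0.2300/-0.2015 ≈ -1.142.
|E| > 1: demand is elastic over this range.

-1.142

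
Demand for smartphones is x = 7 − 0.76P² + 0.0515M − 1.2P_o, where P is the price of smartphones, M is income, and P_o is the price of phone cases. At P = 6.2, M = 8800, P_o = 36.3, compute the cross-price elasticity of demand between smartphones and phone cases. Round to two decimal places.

x = 7 − 0.76(6.2)² + 0.0515(8800) − 1.2(36.3) = 7 − 29.2144 + 453.2 − 43.56 = 387.4256.
∂x/∂P_o = −1.2, so E_xy = -1.2·(36.3/387.4256) ≈ -0.11.
E_xy < 0: the goods are complements.

-0.11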